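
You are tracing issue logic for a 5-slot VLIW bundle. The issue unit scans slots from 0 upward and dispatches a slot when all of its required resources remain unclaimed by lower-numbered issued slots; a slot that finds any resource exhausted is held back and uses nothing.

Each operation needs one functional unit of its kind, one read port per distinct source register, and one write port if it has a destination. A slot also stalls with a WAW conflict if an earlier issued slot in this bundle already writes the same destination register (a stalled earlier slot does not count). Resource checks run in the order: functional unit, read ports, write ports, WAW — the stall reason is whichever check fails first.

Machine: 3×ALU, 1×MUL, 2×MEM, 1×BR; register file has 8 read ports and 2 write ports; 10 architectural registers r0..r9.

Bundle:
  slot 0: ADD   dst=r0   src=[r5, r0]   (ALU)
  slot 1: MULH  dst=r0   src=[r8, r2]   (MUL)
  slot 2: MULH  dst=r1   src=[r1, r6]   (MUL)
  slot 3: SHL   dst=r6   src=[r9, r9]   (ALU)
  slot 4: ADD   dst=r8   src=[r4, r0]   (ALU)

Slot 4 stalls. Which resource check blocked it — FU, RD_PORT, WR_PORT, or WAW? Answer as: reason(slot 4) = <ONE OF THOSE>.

reason(slot 4) = WR_PORT

  0. ALU→r0 ⇒ go  {2A/1Mu/2Ld/1B | 6r 1w}
  1. MUL→r0 ⇒ no(WAW)  {2A/1Mu/2Ld/1B | 6r 1w}
  2. MUL→r1 ⇒ go  {2A/0Mu/2Ld/1B | 4r 0w}
  3. ALU→r6 ⇒ no(WR_PORT)  {2A/0Mu/2Ld/1B | 4r 0w}
  4. ALU→r8 ⇒ no(WR_PORT)  {2A/0Mu/2Ld/1B | 4r 0w}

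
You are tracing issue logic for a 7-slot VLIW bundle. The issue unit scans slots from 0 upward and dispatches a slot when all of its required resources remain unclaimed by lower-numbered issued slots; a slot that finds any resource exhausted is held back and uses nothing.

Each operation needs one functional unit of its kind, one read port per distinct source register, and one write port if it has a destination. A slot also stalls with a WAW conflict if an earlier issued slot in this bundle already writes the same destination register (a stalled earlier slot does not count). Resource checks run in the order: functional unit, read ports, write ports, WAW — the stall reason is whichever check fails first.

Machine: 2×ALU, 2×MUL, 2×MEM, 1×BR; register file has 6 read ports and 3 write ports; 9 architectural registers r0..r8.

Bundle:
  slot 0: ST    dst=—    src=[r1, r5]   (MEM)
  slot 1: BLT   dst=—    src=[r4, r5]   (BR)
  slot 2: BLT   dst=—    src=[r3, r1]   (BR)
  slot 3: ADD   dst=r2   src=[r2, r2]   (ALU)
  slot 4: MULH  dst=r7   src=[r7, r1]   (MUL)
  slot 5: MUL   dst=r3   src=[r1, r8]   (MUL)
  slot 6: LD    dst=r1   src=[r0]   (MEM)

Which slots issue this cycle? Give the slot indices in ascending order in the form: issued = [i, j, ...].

issued = [0, 1, 3, 6]

slot 0 (MEM): ISSUE — free A2,Mu2,Ld1,B1 rp4 wp3
slot 1 (BR): ISSUE — free A2,Mu2,Ld1,B0 rp2 wp3
slot 2 (BR): stall FU — free A2,Mu2,Ld1,B0 rp2 wp3
slot 3 (ALU): ISSUE — free A1,Mu2,Ld1,B0 rp1 wp2
slot 4 (MUL): stall RD_PORT — free A1,Mu2,Ld1,B0 rp1 wp2
slot 5 (MUL): stall RD_PORT — free A1,Mu2,Ld1,B0 rp1 wp2
slot 6 (MEM): ISSUE — free A1,Mu2,Ld0,B0 rp0 wp1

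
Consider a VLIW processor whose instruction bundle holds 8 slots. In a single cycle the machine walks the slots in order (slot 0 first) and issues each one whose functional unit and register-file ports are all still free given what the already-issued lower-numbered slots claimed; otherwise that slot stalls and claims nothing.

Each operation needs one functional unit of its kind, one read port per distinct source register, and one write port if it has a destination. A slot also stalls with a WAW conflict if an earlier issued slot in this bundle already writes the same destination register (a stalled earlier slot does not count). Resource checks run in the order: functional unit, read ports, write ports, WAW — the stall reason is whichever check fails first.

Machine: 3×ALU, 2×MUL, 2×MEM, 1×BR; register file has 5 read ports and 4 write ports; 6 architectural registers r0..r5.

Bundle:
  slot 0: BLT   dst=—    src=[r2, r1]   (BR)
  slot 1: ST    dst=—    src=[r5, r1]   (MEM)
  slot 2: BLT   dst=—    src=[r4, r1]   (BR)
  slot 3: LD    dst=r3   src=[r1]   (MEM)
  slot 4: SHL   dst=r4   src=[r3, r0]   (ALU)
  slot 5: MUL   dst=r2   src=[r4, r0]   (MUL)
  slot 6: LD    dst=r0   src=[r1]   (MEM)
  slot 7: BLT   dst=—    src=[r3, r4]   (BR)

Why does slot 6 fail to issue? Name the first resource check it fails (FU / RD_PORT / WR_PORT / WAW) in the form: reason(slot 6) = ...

reason(slot 6) = FU

[0] BR needs rd=2 wr=0: ok; after: ALU=3 MUL=2 MEM=2 BR=0, R=3, W=4
[1] MEM needs rd=2 wr=0: ok; after: ALU=3 MUL=2 MEM=1 BR=0, R=1, W=4
[2] BR needs rd=2 wr=0: FU; after: ALU=3 MUL=2 MEM=1 BR=0, R=1, W=4
[3] MEM needs rd=1 wr=1: ok; after: ALU=3 MUL=2 MEM=0 BR=0, R=0, W=3
[4] ALU needs rd=2 wr=1: RD_PORT; after: ALU=3 MUL=2 MEM=0 BR=0, R=0, W=3
[5] MUL needs rd=2 wr=1: RD_PORT; after: ALU=3 MUL=2 MEM=0 BR=0, R=0, W=3
[6] MEM needs rd=1 wr=1: FU; after: ALU=3 MUL=2 MEM=0 BR=0, R=0, W=3
[7] BR needs rd=2 wr=0: FU; after: ALU=3 MUL=2 MEM=0 BR=0, R=0, W=3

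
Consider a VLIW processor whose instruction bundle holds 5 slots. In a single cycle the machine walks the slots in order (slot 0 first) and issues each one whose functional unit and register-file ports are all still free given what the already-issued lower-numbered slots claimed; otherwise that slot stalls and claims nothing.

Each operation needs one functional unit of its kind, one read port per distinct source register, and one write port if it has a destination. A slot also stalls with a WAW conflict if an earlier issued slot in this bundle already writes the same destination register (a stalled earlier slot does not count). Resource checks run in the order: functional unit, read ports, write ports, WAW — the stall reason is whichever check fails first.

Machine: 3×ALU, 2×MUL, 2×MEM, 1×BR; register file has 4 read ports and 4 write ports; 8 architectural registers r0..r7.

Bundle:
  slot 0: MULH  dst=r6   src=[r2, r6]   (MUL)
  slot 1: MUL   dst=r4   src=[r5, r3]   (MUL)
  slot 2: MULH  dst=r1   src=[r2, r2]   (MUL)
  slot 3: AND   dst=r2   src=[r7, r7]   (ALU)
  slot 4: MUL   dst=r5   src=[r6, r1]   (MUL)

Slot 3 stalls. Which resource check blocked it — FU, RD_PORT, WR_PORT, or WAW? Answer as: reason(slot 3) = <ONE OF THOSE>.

slot 0 (MUL): ISSUE — free A3,Mu1,Ld2,B1 rp2 wp3
slot 1 (MUL): ISSUE — free A3,Mu0,Ld2,B1 rp0 wp2
slot 2 (MUL): stall FU — free A3,Mu0,Ld2,B1 rp0 wp2
slot 3 (ALU): stall RD_PORT — free A3,Mu0,Ld2,B1 rp0 wp2
slot 4 (MUL): stall FU — free A3,Mu0,Ld2,B1 rp0 wp2

reason(slot 3) = RD_PORT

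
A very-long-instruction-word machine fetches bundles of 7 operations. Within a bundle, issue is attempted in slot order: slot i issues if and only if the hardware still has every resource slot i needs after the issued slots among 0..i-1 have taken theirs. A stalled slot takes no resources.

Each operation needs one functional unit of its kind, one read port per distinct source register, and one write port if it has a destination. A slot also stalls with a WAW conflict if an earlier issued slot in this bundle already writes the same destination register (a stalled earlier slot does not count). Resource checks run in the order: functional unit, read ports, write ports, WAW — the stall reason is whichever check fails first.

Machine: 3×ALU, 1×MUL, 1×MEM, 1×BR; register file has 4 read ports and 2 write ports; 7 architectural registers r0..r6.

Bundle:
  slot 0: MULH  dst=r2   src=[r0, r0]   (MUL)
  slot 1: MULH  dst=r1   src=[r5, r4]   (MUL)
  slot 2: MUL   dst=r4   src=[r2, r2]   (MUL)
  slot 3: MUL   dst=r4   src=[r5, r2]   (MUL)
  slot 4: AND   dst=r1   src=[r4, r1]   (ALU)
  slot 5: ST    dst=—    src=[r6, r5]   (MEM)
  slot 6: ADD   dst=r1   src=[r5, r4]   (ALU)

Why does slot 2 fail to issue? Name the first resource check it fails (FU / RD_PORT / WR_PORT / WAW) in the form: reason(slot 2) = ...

slot 0 (MUL): ISSUE — free A3,Mu0,Ld1,B1 rp3 wp1
slot 1 (MUL): stall FU — free A3,Mu0,Ld1,B1 rp3 wp1
slot 2 (MUL): stall FU — free A3,Mu0,Ld1,B1 rp3 wp1
slot 3 (MUL): stall FU — free A3,Mu0,Ld1,B1 rp3 wp1
slot 4 (ALU): ISSUE — free A2,Mu0,Ld1,B1 rp1 wp0
slot 5 (MEM): stall RD_PORT — free A2,Mu0,Ld1,B1 rp1 wp0
slot 6 (ALU): stall RD_PORT — free A2,Mu0,Ld1,B1 rp1 wp0

reason(slot 2) = FU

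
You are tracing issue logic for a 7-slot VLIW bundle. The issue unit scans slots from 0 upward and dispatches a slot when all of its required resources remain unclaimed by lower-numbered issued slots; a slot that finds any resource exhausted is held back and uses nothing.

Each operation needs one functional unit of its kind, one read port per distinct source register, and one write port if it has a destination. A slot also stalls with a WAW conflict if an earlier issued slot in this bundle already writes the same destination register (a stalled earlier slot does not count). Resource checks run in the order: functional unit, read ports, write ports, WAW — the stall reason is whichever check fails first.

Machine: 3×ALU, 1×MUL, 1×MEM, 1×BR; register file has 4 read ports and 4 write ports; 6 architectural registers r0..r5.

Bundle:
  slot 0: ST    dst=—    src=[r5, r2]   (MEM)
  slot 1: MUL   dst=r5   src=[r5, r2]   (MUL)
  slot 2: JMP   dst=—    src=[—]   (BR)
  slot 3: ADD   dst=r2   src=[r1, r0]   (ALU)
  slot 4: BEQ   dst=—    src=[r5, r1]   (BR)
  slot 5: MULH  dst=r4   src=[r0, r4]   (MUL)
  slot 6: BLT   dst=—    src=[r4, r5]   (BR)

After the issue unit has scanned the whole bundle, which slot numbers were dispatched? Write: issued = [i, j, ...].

(0) want 1×MEM +2rd +0wr — yes → AL3|MU1|ME0|BR1|rd2|wr4
(1) want 1×MUL +2rd +1wr — yes → AL3|MU0|ME0|BR1|rd0|wr3
(2) want 1×BR +0rd +0wr — yes → AL3|MU0|ME0|BR0|rd0|wr3
(3) want 1×ALU +2rd +1wr — RD_PORT → AL3|MU0|ME0|BR0|rd0|wr3
(4) want 1×BR +2rd +0wr — FU → AL3|MU0|ME0|BR0|rd0|wr3
(5) want 1×MUL +2rd +1wr — FU → AL3|MU0|ME0|BR0|rd0|wr3
(6) want 1×BR +2rd +0wr — FU → AL3|MU0|ME0|BR0|rd0|wr3

issued = [0, 1, 2]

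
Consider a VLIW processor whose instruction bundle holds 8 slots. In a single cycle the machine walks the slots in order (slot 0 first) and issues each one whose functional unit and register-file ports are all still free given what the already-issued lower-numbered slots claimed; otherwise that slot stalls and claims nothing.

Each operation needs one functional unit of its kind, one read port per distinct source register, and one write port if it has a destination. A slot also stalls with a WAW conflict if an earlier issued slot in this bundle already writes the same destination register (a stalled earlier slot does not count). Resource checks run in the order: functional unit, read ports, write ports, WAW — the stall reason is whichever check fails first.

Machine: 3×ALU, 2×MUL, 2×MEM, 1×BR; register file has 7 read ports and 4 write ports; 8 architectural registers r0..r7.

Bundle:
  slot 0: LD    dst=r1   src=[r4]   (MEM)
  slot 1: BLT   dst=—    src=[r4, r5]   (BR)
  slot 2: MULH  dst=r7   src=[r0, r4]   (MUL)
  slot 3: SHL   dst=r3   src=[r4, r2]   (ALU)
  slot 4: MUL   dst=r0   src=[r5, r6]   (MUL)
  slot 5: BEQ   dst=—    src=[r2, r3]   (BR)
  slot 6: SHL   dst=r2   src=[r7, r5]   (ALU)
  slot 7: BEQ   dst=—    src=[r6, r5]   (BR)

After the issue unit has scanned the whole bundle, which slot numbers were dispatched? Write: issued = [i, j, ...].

issued = [0, 1, 2, 3]

slot 0 (MEM): ISSUE — free A3,Mu2,Ld1,B1 rp6 wp3
slot 1 (BR): ISSUE — free A3,Mu2,Ld1,B0 rp4 wp3
slot 2 (MUL): ISSUE — free A3,Mu1,Ld1,B0 rp2 wp2
slot 3 (ALU): ISSUE — free A2,Mu1,Ld1,B0 rp0 wp1
slot 4 (MUL): stall RD_PORT — free A2,Mu1,Ld1,B0 rp0 wp1
slot 5 (BR): stall FU — free A2,Mu1,Ld1,B0 rp0 wp1
slot 6 (ALU): stall RD_PORT — free A2,Mu1,Ld1,B0 rp0 wp1
slot 7 (BR): stall FU — free A2,Mu1,Ld1,B0 rp0 wp1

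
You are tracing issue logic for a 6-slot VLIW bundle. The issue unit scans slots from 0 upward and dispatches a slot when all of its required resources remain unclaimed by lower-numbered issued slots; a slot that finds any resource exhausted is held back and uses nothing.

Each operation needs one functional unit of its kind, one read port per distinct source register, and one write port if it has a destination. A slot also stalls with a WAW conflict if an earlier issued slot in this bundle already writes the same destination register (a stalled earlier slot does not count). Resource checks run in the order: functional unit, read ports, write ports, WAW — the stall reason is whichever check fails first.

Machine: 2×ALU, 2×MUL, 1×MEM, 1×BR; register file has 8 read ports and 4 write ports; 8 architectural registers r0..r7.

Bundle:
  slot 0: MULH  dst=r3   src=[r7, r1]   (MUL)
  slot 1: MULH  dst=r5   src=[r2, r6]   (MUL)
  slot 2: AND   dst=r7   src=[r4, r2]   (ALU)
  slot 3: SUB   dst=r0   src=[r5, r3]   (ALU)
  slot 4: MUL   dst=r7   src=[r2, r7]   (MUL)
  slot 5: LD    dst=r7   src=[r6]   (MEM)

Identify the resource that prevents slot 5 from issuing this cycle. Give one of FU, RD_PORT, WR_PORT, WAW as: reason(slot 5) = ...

#0 MUL src=r7,r1 dispatched  <A:2 Mu:1 Ld:1 B:1 rd:6 wr:3>
#1 MUL src=r2,r6 dispatched  <A:2 Mu:0 Ld:1 B:1 rd:4 wr:2>
#2 ALU src=r4,r2 dispatched  <A:1 Mu:0 Ld:1 B:1 rd:2 wr:1>
#3 ALU src=r5,r3 dispatched  <A:0 Mu:0 Ld:1 B:1 rd:0 wr:0>
#4 MUL src=r2,r7 held:FU  <A:0 Mu:0 Ld:1 B:1 rd:0 wr:0>
#5 MEM src=r6 held:RD_PORT  <A:0 Mu:0 Ld:1 B:1 rd:0 wr:0>

reason(slot 5) = RD_PORT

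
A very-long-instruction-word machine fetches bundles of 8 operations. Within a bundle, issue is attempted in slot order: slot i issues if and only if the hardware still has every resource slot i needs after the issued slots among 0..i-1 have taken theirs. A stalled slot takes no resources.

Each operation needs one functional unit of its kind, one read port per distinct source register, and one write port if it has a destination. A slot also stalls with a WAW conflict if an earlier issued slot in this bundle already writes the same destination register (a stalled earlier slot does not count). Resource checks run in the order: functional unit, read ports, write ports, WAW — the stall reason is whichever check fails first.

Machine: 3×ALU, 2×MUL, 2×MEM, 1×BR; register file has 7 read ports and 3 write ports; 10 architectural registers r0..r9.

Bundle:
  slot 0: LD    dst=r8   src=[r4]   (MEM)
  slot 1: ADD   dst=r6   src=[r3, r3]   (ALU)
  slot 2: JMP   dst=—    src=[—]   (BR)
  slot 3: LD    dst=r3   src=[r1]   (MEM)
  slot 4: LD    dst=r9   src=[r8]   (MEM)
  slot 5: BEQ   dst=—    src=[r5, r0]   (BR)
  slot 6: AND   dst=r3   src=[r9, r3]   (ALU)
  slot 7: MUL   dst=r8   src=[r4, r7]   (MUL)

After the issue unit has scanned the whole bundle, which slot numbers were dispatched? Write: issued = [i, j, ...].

issued = [0, 1, 2, 3]

slot 0 (MEM): ISSUE — free A3,Mu2,Ld1,B1 rp6 wp2
slot 1 (ALU): ISSUE — free A2,Mu2,Ld1,B1 rp5 wp1
slot 2 (BR): ISSUE — free A2,Mu2,Ld1,B0 rp5 wp1
slot 3 (MEM): ISSUE — free A2,Mu2,Ld0,B0 rp4 wp0
slot 4 (MEM): stall FU — free A2,Mu2,Ld0,B0 rp4 wp0
slot 5 (BR): stall FU — free A2,Mu2,Ld0,B0 rp4 wp0
slot 6 (ALU): stall WR_PORT — free A2,Mu2,Ld0,B0 rp4 wp0
slot 7 (MUL): stall WR_PORT — free A2,Mu2,Ld0,B0 rp4 wp0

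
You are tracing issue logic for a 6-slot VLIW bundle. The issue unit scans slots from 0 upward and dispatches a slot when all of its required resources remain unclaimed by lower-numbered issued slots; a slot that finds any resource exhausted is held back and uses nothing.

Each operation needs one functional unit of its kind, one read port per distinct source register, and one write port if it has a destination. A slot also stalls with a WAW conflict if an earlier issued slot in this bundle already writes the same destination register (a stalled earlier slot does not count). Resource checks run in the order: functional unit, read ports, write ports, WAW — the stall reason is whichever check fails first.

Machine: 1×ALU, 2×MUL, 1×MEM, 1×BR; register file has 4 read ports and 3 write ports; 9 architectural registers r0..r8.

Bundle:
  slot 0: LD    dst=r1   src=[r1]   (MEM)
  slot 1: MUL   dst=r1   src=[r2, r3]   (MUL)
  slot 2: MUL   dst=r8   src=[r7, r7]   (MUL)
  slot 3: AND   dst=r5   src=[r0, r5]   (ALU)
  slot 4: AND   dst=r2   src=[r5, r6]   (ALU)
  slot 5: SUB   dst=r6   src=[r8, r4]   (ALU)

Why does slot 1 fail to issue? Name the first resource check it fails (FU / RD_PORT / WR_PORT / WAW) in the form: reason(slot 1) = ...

slot 0 (MEM): ISSUE — free A1,Mu2,Ld0,B1 rp3 wp2
slot 1 (MUL): stall WAW — free A1,Mu2,Ld0,B1 rp3 wp2
slot 2 (MUL): ISSUE — free A1,Mu1,Ld0,B1 rp2 wp1
slot 3 (ALU): ISSUE — free A0,Mu1,Ld0,B1 rp0 wp0
slot 4 (ALU): stall FU — free A0,Mu1,Ld0,B1 rp0 wp0
slot 5 (ALU): stall FU — free A0,Mu1,Ld0,B1 rp0 wp0

reason(slot 1) = WAW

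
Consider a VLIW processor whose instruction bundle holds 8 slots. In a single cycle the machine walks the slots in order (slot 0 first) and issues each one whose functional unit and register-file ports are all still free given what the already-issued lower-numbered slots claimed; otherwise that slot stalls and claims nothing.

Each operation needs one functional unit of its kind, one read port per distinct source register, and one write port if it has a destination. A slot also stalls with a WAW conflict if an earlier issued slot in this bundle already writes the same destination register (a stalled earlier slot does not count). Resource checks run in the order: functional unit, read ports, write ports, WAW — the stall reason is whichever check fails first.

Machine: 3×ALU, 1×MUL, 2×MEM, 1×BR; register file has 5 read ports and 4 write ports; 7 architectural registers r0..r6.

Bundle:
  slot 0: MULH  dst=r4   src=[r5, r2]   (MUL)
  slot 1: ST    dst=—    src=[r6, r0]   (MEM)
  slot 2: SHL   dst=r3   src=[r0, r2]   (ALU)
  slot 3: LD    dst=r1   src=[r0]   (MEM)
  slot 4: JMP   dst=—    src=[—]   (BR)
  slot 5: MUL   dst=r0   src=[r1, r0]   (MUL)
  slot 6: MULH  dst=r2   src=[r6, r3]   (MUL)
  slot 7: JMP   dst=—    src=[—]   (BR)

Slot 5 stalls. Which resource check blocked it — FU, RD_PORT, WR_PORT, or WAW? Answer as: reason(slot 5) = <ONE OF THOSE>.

reason(slot 5) = FU

slot 0 (MUL): ISSUE — free A3,Mu0,Ld2,B1 rp3 wp3
slot 1 (MEM): ISSUE — free A3,Mu0,Ld1,B1 rp1 wp3
slot 2 (ALU): stall RD_PORT — free A3,Mu0,Ld1,B1 rp1 wp3
slot 3 (MEM): ISSUE — free A3,Mu0,Ld0,B1 rp0 wp2
slot 4 (BR): ISSUE — free A3,Mu0,Ld0,B0 rp0 wp2
slot 5 (MUL): stall FU — free A3,Mu0,Ld0,B0 rp0 wp2
slot 6 (MUL): stall FU — free A3,Mu0,Ld0,B0 rp0 wp2
slot 7 (BR): stall FU — free A3,Mu0,Ld0,B0 rp0 wp2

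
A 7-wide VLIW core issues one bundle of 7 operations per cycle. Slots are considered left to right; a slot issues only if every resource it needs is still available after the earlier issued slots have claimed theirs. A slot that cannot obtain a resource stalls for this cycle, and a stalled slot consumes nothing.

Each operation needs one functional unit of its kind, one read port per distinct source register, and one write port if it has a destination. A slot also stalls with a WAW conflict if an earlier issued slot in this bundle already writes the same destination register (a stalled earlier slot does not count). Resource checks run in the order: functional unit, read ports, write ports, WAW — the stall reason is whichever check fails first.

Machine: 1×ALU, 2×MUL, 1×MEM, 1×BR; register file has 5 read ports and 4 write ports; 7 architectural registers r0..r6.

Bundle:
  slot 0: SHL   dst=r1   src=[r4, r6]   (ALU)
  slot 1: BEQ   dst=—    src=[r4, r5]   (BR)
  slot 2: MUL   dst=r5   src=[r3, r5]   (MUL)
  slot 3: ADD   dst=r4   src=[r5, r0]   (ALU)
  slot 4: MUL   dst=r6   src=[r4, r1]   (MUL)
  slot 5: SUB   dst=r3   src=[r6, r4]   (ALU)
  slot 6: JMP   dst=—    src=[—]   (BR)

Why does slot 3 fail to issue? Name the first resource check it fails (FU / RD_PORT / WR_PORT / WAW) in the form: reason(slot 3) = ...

reason(slot 3) = FU

[0] ALU needs rd=2 wr=1: ok; after: ALU=0 MUL=2 MEM=1 BR=1, R=3, W=3
[1] BR needs rd=2 wr=0: ok; after: ALU=0 MUL=2 MEM=1 BR=0, R=1, W=3
[2] MUL needs rd=2 wr=1: RD_PORT; after: ALU=0 MUL=2 MEM=1 BR=0, R=1, W=3
[3] ALU needs rd=2 wr=1: FU; after: ALU=0 MUL=2 MEM=1 BR=0, R=1, W=3
[4] MUL needs rd=2 wr=1: RD_PORT; after: ALU=0 MUL=2 MEM=1 BR=0, R=1, W=3
[5] ALU needs rd=2 wr=1: FU; after: ALU=0 MUL=2 MEM=1 BR=0, R=1, W=3
[6] BR needs rd=0 wr=0: FU; after: ALU=0 MUL=2 MEM=1 BR=0, R=1, W=3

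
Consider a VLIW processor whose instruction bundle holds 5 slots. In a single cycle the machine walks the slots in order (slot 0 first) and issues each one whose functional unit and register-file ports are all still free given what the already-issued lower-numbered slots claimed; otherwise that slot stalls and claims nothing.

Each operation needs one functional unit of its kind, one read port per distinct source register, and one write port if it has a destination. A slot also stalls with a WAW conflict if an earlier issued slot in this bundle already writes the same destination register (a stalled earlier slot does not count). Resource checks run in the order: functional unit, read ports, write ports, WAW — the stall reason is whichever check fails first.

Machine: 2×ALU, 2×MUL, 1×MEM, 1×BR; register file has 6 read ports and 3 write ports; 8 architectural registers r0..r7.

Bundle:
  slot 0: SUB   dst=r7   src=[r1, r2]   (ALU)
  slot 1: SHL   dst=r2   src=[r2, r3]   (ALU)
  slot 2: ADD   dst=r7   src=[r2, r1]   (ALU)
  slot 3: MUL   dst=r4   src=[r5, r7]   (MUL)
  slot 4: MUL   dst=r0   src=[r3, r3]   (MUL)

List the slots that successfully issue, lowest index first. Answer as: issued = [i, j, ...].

issued = [0, 1, 3]

  0. ALU→r7 ⇒ go  {1A/2Mu/1Ld/1B | 4r 2w}
  1. ALU→r2 ⇒ go  {0A/2Mu/1Ld/1B | 2r 1w}
  2. ALU→r7 ⇒ no(FU)  {0A/2Mu/1Ld/1B | 2r 1w}
  3. MUL→r4 ⇒ go  {0A/1Mu/1Ld/1B | 0r 0w}
  4. MUL→r0 ⇒ no(RD_PORT)  {0A/1Mu/1Ld/1B | 0r 0w}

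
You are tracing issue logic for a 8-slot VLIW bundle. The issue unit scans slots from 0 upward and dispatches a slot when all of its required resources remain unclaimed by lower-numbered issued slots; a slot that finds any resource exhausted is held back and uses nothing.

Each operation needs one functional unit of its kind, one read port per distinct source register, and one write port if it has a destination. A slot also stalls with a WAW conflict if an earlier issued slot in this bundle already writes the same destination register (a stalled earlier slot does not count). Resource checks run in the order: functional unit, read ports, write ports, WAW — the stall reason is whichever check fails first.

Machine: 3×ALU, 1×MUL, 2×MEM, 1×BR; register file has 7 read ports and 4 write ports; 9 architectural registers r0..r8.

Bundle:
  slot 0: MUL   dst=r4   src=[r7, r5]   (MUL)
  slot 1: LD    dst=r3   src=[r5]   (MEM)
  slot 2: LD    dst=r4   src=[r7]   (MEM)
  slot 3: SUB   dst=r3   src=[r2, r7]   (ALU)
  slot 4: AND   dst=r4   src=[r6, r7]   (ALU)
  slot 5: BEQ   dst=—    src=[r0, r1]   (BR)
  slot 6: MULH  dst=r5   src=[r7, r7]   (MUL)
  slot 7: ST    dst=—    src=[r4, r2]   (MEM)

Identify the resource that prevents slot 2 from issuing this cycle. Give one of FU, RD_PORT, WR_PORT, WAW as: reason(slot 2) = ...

reason(slot 2) = WAW

[0] MUL needs rd=2 wr=1: ok; after: ALU=3 MUL=0 MEM=2 BR=1, R=5, W=3
[1] MEM needs rd=1 wr=1: ok; after: ALU=3 MUL=0 MEM=1 BR=1, R=4, W=2
[2] MEM needs rd=1 wr=1: WAW; after: ALU=3 MUL=0 MEM=1 BR=1, R=4, W=2
[3] ALU needs rd=2 wr=1: WAW; after: ALU=3 MUL=0 MEM=1 BR=1, R=4, W=2
[4] ALU needs rd=2 wr=1: WAW; after: ALU=3 MUL=0 MEM=1 BR=1, R=4, W=2
[5] BR needs rd=2 wr=0: ok; after: ALU=3 MUL=0 MEM=1 BR=0, R=2, W=2
[6] MUL needs rd=1 wr=1: FU; after: ALU=3 MUL=0 MEM=1 BR=0, R=2, W=2
[7] MEM needs rd=2 wr=0: ok; after: ALU=3 MUL=0 MEM=0 BR=0, R=0, W=2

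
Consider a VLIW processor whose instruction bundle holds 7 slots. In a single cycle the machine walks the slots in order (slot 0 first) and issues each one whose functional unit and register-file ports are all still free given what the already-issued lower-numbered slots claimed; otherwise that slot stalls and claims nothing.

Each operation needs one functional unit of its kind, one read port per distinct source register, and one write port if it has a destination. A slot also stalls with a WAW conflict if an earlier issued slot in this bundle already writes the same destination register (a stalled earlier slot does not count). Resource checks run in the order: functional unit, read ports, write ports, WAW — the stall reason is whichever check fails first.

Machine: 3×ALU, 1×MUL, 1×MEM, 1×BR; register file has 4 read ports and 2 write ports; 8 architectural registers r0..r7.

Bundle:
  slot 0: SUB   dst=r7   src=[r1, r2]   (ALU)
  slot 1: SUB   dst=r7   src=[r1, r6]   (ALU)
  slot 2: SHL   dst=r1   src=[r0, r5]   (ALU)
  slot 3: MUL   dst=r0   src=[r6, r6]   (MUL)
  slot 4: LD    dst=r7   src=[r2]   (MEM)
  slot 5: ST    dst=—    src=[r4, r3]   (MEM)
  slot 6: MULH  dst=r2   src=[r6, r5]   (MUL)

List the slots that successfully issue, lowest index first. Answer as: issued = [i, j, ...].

issued = [0, 2]

[0] ALU needs rd=2 wr=1: ok; after: ALU=2 MUL=1 MEM=1 BR=1, R=2, W=1
[1] ALU needs rd=2 wr=1: WAW; after: ALU=2 MUL=1 MEM=1 BR=1, R=2, W=1
[2] ALU needs rd=2 wr=1: ok; after: ALU=1 MUL=1 MEM=1 BR=1, R=0, W=0
[3] MUL needs rd=1 wr=1: RD_PORT; after: ALU=1 MUL=1 MEM=1 BR=1, R=0, W=0
[4] MEM needs rd=1 wr=1: RD_PORT; after: ALU=1 MUL=1 MEM=1 BR=1, R=0, W=0
[5] MEM needs rd=2 wr=0: RD_PORT; after: ALU=1 MUL=1 MEM=1 BR=1, R=0, W=0
[6] MUL needs rd=2 wr=1: RD_PORT; after: ALU=1 MUL=1 MEM=1 BR=1, R=0, W=0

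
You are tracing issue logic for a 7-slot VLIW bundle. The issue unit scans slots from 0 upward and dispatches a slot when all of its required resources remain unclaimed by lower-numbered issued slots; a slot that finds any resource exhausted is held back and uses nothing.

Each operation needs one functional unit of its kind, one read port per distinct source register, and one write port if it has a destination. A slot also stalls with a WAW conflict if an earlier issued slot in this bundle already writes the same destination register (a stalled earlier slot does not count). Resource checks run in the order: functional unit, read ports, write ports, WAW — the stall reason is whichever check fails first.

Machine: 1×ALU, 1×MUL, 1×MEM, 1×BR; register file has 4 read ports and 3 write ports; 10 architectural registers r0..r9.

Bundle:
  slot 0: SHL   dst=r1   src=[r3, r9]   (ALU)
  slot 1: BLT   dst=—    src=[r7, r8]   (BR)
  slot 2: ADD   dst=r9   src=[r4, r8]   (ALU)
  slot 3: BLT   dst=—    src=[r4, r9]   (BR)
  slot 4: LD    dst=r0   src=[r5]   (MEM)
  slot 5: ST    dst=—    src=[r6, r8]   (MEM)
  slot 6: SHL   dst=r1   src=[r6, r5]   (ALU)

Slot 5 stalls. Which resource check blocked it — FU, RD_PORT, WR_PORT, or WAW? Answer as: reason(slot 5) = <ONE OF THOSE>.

reason(slot 5) = RD_PORT

slot 0 (ALU): ISSUE — free A0,Mu1,Ld1,B1 rp2 wp2
slot 1 (BR): ISSUE — free A0,Mu1,Ld1,B0 rp0 wp2
slot 2 (ALU): stall FU — free A0,Mu1,Ld1,B0 rp0 wp2
slot 3 (BR): stall FU — free A0,Mu1,Ld1,B0 rp0 wp2
slot 4 (MEM): stall RD_PORT — free A0,Mu1,Ld1,B0 rp0 wp2
slot 5 (MEM): stall RD_PORT — free A0,Mu1,Ld1,B0 rp0 wp2
slot 6 (ALU): stall FU — free A0,Mu1,Ld1,B0 rp0 wp2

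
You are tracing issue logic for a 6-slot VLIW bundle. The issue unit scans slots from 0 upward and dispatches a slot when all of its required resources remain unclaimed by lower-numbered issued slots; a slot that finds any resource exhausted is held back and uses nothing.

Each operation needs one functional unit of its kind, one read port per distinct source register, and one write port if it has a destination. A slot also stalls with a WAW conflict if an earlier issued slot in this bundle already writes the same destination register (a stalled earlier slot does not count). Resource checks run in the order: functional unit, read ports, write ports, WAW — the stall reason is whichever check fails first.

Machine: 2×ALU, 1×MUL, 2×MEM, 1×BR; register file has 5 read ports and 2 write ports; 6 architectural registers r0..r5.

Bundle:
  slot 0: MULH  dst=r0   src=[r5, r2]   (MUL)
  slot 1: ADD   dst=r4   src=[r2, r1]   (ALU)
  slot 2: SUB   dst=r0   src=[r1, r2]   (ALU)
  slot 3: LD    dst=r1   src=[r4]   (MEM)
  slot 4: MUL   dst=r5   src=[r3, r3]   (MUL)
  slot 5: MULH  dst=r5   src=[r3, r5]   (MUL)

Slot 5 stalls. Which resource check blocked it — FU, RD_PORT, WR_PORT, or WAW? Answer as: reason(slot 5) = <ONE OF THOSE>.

[0] MUL needs rd=2 wr=1: ok; after: ALU=2 MUL=0 MEM=2 BR=1, R=3, W=1
[1] ALU needs rd=2 wr=1: ok; after: ALU=1 MUL=0 MEM=2 BR=1, R=1, W=0
[2] ALU needs rd=2 wr=1: RD_PORT; after: ALU=1 MUL=0 MEM=2 BR=1, R=1, W=0
[3] MEM needs rd=1 wr=1: WR_PORT; after: ALU=1 MUL=0 MEM=2 BR=1, R=1, W=0
[4] MUL needs rd=1 wr=1: FU; after: ALU=1 MUL=0 MEM=2 BR=1, R=1, W=0
[5] MUL needs rd=2 wr=1: FU; after: ALU=1 MUL=0 MEM=2 BR=1, R=1, W=0

reason(slot 5) = FU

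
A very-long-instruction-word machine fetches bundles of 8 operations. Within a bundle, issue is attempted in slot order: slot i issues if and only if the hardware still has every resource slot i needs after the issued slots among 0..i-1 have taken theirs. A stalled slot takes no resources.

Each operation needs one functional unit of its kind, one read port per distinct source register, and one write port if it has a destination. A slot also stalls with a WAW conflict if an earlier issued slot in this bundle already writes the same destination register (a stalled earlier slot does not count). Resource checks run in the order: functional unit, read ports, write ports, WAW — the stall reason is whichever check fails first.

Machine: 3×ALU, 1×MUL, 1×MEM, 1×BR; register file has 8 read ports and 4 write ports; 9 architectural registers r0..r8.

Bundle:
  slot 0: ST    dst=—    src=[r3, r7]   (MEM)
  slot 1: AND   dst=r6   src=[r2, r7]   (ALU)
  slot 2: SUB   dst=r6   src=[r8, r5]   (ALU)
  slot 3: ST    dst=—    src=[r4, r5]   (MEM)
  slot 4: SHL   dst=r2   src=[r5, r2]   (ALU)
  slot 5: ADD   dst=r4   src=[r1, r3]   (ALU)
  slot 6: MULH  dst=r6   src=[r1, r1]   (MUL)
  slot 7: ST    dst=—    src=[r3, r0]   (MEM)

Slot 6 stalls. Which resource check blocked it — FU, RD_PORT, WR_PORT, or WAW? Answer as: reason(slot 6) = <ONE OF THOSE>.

  0. MEM ⇒ go  {3A/1Mu/0Ld/1B | 6r 4w}
  1. ALU→r6 ⇒ go  {2A/1Mu/0Ld/1B | 4r 3w}
  2. ALU→r6 ⇒ no(WAW)  {2A/1Mu/0Ld/1B | 4r 3w}
  3. MEM ⇒ no(FU)  {2A/1Mu/0Ld/1B | 4r 3w}
  4. ALU→r2 ⇒ go  {1A/1Mu/0Ld/1B | 2r 2w}
  5. ALU→r4 ⇒ go  {0A/1Mu/0Ld/1B | 0r 1w}
  6. MUL→r6 ⇒ no(RD_PORT)  {0A/1Mu/0Ld/1B | 0r 1w}
  7. MEM ⇒ no(FU)  {0A/1Mu/0Ld/1B | 0r 1w}

reason(slot 6) = RD_PORT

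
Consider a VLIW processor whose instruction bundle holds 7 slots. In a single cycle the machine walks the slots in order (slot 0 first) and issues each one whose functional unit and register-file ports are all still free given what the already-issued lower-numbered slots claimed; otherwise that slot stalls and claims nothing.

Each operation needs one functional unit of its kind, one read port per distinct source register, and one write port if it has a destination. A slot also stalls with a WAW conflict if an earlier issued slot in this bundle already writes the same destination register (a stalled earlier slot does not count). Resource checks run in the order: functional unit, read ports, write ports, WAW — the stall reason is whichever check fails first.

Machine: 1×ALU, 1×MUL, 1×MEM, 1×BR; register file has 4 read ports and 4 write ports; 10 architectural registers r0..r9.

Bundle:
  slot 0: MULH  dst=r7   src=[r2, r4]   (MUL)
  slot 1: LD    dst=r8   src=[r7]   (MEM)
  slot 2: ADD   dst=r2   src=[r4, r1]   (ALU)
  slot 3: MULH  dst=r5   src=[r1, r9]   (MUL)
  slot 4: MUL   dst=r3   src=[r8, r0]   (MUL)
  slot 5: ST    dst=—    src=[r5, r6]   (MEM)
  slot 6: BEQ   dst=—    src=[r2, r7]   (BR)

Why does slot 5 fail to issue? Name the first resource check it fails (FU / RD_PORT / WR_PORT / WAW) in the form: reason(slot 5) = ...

#0 MUL src=r2,r4 dispatched  <A:1 Mu:0 Ld:1 B:1 rd:2 wr:3>
#1 MEM src=r7 dispatched  <A:1 Mu:0 Ld:0 B:1 rd:1 wr:2>
#2 ALU src=r4,r1 held:RD_PORT  <A:1 Mu:0 Ld:0 B:1 rd:1 wr:2>
#3 MUL src=r1,r9 held:FU  <A:1 Mu:0 Ld:0 B:1 rd:1 wr:2>
#4 MUL src=r8,r0 held:FU  <A:1 Mu:0 Ld:0 B:1 rd:1 wr:2>
#5 MEM src=r5,r6 held:FU  <A:1 Mu:0 Ld:0 B:1 rd:1 wr:2>
#6 BR src=r2,r7 held:RD_PORT  <A:1 Mu:0 Ld:0 B:1 rd:1 wr:2>

reason(slot 5) = FU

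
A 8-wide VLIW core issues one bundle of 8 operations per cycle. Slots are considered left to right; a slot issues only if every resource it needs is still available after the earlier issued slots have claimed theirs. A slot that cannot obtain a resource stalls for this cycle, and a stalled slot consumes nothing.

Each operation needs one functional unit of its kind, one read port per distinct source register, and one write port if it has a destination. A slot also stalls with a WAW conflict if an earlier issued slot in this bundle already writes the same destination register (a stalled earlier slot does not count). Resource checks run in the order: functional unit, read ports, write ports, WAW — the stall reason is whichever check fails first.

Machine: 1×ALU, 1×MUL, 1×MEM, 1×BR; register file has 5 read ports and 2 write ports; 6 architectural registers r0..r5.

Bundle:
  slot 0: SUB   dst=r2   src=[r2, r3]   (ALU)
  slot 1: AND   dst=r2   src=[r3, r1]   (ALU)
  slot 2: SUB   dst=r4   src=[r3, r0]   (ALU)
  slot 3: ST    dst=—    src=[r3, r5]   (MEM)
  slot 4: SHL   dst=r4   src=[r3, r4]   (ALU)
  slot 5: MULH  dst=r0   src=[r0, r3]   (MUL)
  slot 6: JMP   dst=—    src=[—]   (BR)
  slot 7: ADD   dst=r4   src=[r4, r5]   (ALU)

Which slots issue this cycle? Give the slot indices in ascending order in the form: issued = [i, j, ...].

issued = [0, 3, 6]

slot 0 (ALU): ISSUE — free A0,Mu1,Ld1,B1 rp3 wp1
slot 1 (ALU): stall FU — free A0,Mu1,Ld1,B1 rp3 wp1
slot 2 (ALU): stall FU — free A0,Mu1,Ld1,B1 rp3 wp1
slot 3 (MEM): ISSUE — free A0,Mu1,Ld0,B1 rp1 wp1
slot 4 (ALU): stall FU — free A0,Mu1,Ld0,B1 rp1 wp1
slot 5 (MUL): stall RD_PORT — free A0,Mu1,Ld0,B1 rp1 wp1
slot 6 (BR): ISSUE — free A0,Mu1,Ld0,B0 rp1 wp1
slot 7 (ALU): stall FU — free A0,Mu1,Ld0,B0 rp1 wp1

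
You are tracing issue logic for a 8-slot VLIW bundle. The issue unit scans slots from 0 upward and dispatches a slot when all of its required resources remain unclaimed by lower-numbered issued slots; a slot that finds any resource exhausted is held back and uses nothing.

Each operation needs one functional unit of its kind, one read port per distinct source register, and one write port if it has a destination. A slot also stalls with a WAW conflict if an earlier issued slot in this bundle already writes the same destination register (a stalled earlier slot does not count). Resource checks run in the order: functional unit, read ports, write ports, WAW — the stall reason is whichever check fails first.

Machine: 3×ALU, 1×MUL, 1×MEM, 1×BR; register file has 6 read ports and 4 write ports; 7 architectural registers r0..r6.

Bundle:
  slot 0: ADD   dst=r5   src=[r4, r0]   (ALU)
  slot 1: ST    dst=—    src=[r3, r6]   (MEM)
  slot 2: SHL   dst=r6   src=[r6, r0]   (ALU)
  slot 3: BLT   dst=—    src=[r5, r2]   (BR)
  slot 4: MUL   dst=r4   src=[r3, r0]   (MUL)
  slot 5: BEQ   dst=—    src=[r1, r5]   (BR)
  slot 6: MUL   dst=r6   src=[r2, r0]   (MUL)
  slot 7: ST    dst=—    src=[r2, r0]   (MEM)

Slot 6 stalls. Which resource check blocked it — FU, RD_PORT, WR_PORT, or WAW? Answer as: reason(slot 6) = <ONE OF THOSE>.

#0 ALU src=r4,r0 dispatched  <A:2 Mu:1 Ld:1 B:1 rd:4 wr:3>
#1 MEM src=r3,r6 dispatched  <A:2 Mu:1 Ld:0 B:1 rd:2 wr:3>
#2 ALU src=r6,r0 dispatched  <A:1 Mu:1 Ld:0 B:1 rd:0 wr:2>
#3 BR src=r5,r2 held:RD_PORT  <A:1 Mu:1 Ld:0 B:1 rd:0 wr:2>
#4 MUL src=r3,r0 held:RD_PORT  <A:1 Mu:1 Ld:0 B:1 rd:0 wr:2>
#5 BR src=r1,r5 held:RD_PORT  <A:1 Mu:1 Ld:0 B:1 rd:0 wr:2>
#6 MUL src=r2,r0 held:RD_PORT  <A:1 Mu:1 Ld:0 B:1 rd:0 wr:2>
#7 MEM src=r2,r0 held:FU  <A:1 Mu:1 Ld:0 B:1 rd:0 wr:2>

reason(slot 6) = RD_PORT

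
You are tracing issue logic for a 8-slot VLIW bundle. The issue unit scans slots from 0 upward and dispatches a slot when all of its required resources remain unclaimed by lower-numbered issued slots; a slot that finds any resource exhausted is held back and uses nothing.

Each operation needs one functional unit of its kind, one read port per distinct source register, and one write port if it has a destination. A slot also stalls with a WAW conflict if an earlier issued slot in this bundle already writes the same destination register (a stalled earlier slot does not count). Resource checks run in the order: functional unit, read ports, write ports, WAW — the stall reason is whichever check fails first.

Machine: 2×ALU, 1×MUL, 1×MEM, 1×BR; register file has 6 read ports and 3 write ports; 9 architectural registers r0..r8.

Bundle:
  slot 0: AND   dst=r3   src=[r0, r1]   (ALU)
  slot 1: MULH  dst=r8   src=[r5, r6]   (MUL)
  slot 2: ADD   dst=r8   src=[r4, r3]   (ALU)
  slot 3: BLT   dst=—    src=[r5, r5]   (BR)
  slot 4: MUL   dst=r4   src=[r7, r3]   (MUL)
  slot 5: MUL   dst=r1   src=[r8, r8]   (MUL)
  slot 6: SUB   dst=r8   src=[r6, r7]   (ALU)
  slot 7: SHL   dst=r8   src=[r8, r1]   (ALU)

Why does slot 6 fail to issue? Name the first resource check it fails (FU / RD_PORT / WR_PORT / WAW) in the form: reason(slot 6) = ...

  0. ALU→r3 ⇒ go  {1A/1Mu/1Ld/1B | 4r 2w}
  1. MUL→r8 ⇒ go  {1A/0Mu/1Ld/1B | 2r 1w}
  2. ALU→r8 ⇒ no(WAW)  {1A/0Mu/1Ld/1B | 2r 1w}
  3. BR ⇒ go  {1A/0Mu/1Ld/0B | 1r 1w}
  4. MUL→r4 ⇒ no(FU)  {1A/0Mu/1Ld/0B | 1r 1w}
  5. MUL→r1 ⇒ no(FU)  {1A/0Mu/1Ld/0B | 1r 1w}
  6. ALU→r8 ⇒ no(RD_PORT)  {1A/0Mu/1Ld/0B | 1r 1w}
  7. ALU→r8 ⇒ no(RD_PORT)  {1A/0Mu/1Ld/0B | 1r 1w}

reason(slot 6) = RD_PORT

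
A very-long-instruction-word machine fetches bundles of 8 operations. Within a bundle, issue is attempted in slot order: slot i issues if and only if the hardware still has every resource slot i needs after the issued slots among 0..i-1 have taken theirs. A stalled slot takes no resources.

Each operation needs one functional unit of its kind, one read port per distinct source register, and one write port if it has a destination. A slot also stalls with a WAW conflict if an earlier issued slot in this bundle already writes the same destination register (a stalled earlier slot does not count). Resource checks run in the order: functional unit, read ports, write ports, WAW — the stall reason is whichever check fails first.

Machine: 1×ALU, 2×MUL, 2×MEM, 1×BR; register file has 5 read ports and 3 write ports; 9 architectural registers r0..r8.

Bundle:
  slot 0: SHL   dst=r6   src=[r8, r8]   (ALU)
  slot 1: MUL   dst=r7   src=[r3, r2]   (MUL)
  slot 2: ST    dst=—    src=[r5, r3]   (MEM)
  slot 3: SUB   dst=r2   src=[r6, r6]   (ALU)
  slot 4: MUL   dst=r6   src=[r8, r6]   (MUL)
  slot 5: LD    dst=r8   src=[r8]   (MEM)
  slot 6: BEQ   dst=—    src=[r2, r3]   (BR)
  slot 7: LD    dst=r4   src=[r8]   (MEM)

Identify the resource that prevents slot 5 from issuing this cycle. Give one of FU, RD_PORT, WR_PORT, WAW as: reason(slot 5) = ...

#0 ALU src=r8,r8 dispatched  <A:0 Mu:2 Ld:2 B:1 rd:4 wr:2>
#1 MUL src=r3,r2 dispatched  <A:0 Mu:1 Ld:2 B:1 rd:2 wr:1>
#2 MEM src=r5,r3 dispatched  <A:0 Mu:1 Ld:1 B:1 rd:0 wr:1>
#3 ALU src=r6,r6 held:FU  <A:0 Mu:1 Ld:1 B:1 rd:0 wr:1>
#4 MUL src=r8,r6 held:RD_PORT  <A:0 Mu:1 Ld:1 B:1 rd:0 wr:1>
#5 MEM src=r8 held:RD_PORT  <A:0 Mu:1 Ld:1 B:1 rd:0 wr:1>
#6 BR src=r2,r3 held:RD_PORT  <A:0 Mu:1 Ld:1 B:1 rd:0 wr:1>
#7 MEM src=r8 held:RD_PORT  <A:0 Mu:1 Ld:1 B:1 rd:0 wr:1>

reason(slot 5) = RD_PORT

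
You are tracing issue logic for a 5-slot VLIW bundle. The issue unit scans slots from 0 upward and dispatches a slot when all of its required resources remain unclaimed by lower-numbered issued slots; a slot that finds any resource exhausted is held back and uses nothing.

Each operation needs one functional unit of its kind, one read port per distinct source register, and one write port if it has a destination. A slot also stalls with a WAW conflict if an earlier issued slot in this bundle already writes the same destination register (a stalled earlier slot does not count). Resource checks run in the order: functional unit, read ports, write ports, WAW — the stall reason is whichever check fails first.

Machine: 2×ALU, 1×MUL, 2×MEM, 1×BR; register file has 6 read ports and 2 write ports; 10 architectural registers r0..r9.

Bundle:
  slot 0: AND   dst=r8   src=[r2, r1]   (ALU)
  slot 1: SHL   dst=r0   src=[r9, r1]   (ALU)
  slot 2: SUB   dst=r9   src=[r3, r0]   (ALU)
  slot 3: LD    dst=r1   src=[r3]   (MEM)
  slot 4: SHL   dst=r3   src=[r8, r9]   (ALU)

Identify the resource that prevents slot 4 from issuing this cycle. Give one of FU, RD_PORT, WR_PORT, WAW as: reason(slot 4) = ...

(0) want 1×ALU +2rd +1wr — yes → AL1|MU1|ME2|BR1|rd4|wr1
(1) want 1×ALU +2rd +1wr — yes → AL0|MU1|ME2|BR1|rd2|wr0
(2) want 1×ALU +2rd +1wr — FU → AL0|MU1|ME2|BR1|rd2|wr0
(3) want 1×MEM +1rd +1wr — WR_PORT → AL0|MU1|ME2|BR1|rd2|wr0
(4) want 1×ALU +2rd +1wr — FU → AL0|MU1|ME2|BR1|rd2|wr0

reason(slot 4) = FU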